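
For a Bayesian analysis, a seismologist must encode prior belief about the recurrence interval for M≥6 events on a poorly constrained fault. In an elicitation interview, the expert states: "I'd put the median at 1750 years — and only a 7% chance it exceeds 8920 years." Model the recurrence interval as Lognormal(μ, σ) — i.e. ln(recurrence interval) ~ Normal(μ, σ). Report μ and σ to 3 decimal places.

μ ≈ 7.467, σ ≈ 1.104

If T ~ Lognormal(μ,σ) then ln T ~ Normal(μ,σ), so the p-quantile of ln T is μ + z_p·σ.
ln(1750) = 7.467 and ln(8920) = 9.096; z_{0.5} = 0, z_{0.93} = 1.476.
σ = (9.096 − 7.467)/(1.476 − (0)) = 1.104.
μ = 7.467 − (0)·1.104 = 7.467.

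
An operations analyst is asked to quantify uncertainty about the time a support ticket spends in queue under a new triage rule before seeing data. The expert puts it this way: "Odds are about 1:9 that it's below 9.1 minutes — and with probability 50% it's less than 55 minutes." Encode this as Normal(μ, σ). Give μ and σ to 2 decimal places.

μ = 55.00, σ = 35.82

For Normal(μ,σ), the p-quantile is μ + z_p·σ. Here z_{0.1} = -1.282, z_{0.5} = 0.
So 9.1 = μ − 1.282σ and 55 = μ + 0σ.
Subtracting: σ = (55 − 9.1)/(0 − (-1.282)) = 35.82.
Then μ = 9.1 − (-1.282)·35.82 = 55.00.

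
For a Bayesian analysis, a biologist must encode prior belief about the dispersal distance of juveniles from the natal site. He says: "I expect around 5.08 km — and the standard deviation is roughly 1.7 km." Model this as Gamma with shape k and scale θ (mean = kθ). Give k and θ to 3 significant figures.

k ≈ 8.93, θ ≈ 0.569

For Gamma(k, scale θ): mean = kθ, variance = kθ², so CV = 1/√k.
CV = SD/mean = 1.7/5.08 = 0.3346, hence k = 1/CV² = 8.93.
Then θ = mean/k = 5.08/8.93 = 0.569.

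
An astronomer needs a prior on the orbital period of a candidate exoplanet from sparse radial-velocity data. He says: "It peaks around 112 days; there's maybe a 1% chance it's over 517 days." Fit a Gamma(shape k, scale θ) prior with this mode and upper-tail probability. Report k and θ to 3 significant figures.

k ≈ 2.72, θ ≈ 65.3

Gamma(k,θ) with k>1 has mode (k−1)θ, so θ = 112/(k−1).
Need P(X < 517) = 0.99 with θ tied to k this way. Start at k = 2, θ = 112: P(X<517) ≈ 0.944.
Too low — raise k to concentrate. Iterating converges to k ≈ 2.72.
Then θ = 112/(2.72−1) ≈ 65.3.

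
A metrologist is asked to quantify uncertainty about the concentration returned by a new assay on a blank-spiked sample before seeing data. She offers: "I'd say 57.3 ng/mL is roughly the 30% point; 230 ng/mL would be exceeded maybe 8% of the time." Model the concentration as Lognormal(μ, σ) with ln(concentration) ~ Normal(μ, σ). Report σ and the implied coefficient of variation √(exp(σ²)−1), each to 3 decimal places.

σ ≈ 0.720, CV ≈ 0.825

If T ~ Lognormal(μ,σ) then ln T ~ Normal(μ,σ), so the p-quantile of ln T is μ + z_p·σ.
ln(57.3) = 4.048 and ln(230) = 5.438; z_{0.3} = -0.5244, z_{0.92} = 1.405.
σ = (5.438 − 4.048)/(1.405 − (-0.5244)) = 0.720.
μ = 4.048 − (-0.5244)·0.720 = 4.426.
CV = √(exp(σ²)−1) = √(exp(0.5188)−1) = 0.825.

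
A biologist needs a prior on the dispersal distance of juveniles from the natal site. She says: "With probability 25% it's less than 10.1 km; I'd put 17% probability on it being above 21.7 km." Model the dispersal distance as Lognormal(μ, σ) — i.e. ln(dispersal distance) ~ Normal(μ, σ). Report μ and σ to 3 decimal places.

μ ≈ 2.629, σ ≈ 0.470

If T ~ Lognormal(μ,σ) then ln T ~ Normal(μ,σ), so the p-quantile of ln T is μ + z_p·σ.
ln(10.1) = 2.313 and ln(21.7) = 3.077; z_{0.25} = -0.6745, z_{0.83} = 0.9542.
σ = (3.077 − 2.313)/(0.9542 − (-0.6745)) = 0.470.
μ = 2.313 − (-0.6745)·0.470 = 2.629.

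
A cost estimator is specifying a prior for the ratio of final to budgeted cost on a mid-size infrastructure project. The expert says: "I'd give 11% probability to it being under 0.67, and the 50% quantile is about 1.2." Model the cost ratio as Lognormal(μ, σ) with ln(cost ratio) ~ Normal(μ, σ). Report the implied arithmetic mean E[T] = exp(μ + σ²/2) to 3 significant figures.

If T ~ Lognormal(μ,σ) then ln T ~ Normal(μ,σ), so the p-quantile of ln T is μ + z_p·σ.
ln(0.67) = -0.4005 and ln(1.2) = 0.1823; z_{0.11} = -1.227, z_{0.5} = 0.
σ = (0.1823 − -0.4005)/(0 − (-1.227)) = 0.475.
μ = -0.4005 − (-1.227)·0.475 = 0.182.
E[T] = exp(μ + σ²/2) = exp(0.182 + 0.1129) = 1.34.

E[T] ≈ 1.34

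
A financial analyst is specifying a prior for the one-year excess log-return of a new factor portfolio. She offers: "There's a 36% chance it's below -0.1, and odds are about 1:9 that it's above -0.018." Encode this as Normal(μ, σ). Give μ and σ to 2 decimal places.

For Normal(μ,σ), the p-quantile is μ + z_p·σ. Here z_{0.36} = -0.3585, z_{0.9} = 1.282.
So -0.1 = μ − 0.3585σ and -0.018 = μ + 1.282σ.
Subtracting: σ = (-0.018 − -0.1)/(1.282 − (-0.3585)) = 0.05.
Then μ = -0.1 − (-0.3585)·0.05 = -0.08.

μ = -0.08, σ = 0.05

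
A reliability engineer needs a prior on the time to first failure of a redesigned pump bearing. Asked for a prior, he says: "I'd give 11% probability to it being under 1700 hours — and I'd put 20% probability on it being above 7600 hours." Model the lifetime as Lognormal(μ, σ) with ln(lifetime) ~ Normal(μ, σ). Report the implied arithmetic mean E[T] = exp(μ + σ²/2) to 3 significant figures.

E[T] ≈ 5370 hours

If T ~ Lognormal(μ,σ) then ln T ~ Normal(μ,σ), so the p-quantile of ln T is μ + z_p·σ.
ln(1700) = 7.438 and ln(7600) = 8.936; z_{0.11} = -1.227, z_{0.8} = 0.8416.
σ = (8.936 − 7.438)/(0.8416 − (-1.227)) = 0.724.
μ = 7.438 − (-1.227)·0.724 = 8.326.
E[T] = exp(μ + σ²/2) = exp(8.326 + 0.2622) = 5370 hours.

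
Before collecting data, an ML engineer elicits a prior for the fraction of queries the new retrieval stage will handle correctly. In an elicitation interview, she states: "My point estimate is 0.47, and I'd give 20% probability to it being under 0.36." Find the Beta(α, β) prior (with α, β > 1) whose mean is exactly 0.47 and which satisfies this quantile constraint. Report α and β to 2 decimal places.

With mean 0.47 fixed, write α = 0.47s, β = 0.53s where s = α+β.
Need P(θ < 0.36) = 0.2 under Beta(0.47s, 0.53s). Normal approximation: (q−m)/√(m(1−m)/s) ≈ z_{0.2} = -0.842, so s ≈ 0.47·0.53·(-0.842)²/(0.36−0.47)² = 14.6.
At s = 14.6: P(θ<0.36) ≈ 0.202. Adjusting to match 0.2 gives s ≈ 14.80.
So α = 0.47·14.80 ≈ 6.96, β = 0.53·14.80 ≈ 7.85.

α ≈ 6.96, β ≈ 7.85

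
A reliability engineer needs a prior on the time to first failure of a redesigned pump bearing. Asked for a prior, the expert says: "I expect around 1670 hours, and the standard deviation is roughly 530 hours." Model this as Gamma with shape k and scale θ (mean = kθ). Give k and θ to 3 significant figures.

For Gamma(k, scale θ): mean = kθ, variance = kθ², so CV = 1/√k.
CV = SD/mean = 530/1670 = 0.3174, hence k = 1/CV² = 9.93.
Then θ = mean/k = 1670/9.93 = 168.

k ≈ 9.93, θ ≈ 168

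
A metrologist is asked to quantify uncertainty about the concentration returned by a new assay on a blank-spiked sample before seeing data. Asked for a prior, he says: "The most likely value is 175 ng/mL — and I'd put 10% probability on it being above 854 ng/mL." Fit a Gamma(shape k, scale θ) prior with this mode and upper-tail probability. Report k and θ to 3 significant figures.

k ≈ 1.71, θ ≈ 248

Gamma(k,θ) with k>1 has mode (k−1)θ, so θ = 175/(k−1).
Need P(X < 854) = 0.9 with θ tied to k this way. Start at k = 2, θ = 175: P(X<854) ≈ 0.955.
Too high — lower k to spread out. Iterating converges to k ≈ 1.71.
Then θ = 175/(1.71−1) ≈ 248.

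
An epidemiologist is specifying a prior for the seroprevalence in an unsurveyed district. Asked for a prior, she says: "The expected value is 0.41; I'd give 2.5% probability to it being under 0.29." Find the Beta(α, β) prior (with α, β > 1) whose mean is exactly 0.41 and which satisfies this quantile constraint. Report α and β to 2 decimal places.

With mean 0.41 fixed, write α = 0.41s, β = 0.59s where s = α+β.
Need P(θ < 0.29) = 0.025 under Beta(0.41s, 0.59s). Normal approximation: (q−m)/√(m(1−m)/s) ≈ z_{0.025} = -1.96, so s ≈ 0.41·0.59·(-1.96)²/(0.29−0.41)² = 64.5.
At s = 64.5: P(θ<0.29) ≈ 0.021. Adjusting to match 0.025 gives s ≈ 60.11.
So α = 0.41·60.11 ≈ 24.65, β = 0.59·60.11 ≈ 35.47.

α ≈ 24.65, β ≈ 35.47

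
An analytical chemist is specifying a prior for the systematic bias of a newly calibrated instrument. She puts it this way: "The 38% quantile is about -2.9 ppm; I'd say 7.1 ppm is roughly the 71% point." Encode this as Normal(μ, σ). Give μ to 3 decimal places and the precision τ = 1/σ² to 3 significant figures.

μ = 0.657, τ = 0.00738

The p-quantile of Normal(μ,σ) is μ + z_p·σ, with z_{0.38} = -0.3055 and z_{0.71} = 0.5534.
Eliminate σ: μ = (z₂·x₁ − z₁·x₂)/(z₂ − z₁) = (0.5534·-2.9 − (-0.3055)·7.1)/0.8589 = 0.657.
Then σ = (x₂ − x₁)/(z₂ − z₁) = (7.1 − -2.9)/0.8589 = 11.643.
Precision τ = 1/σ² = 1/11.64² = 0.00738.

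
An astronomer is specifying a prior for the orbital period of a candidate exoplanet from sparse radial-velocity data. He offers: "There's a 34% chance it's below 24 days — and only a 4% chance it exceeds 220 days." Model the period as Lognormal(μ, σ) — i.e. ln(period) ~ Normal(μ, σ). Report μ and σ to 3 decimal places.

μ ≈ 3.601, σ ≈ 1.024

If T ~ Lognormal(μ,σ) then ln T ~ Normal(μ,σ), so the p-quantile of ln T is μ + z_p·σ.
ln(24) = 3.178 and ln(220) = 5.394; z_{0.34} = -0.4125, z_{0.96} = 1.751.
σ = (5.394 − 3.178)/(1.751 − (-0.4125)) = 1.024.
μ = 3.178 − (-0.4125)·1.024 = 3.601.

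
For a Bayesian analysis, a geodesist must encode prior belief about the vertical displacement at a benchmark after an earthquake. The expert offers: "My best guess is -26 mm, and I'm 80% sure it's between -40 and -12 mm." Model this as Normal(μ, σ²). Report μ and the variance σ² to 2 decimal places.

A symmetric 80% interval runs μ ± z·σ with z = 1.282.
Half-width = 14, so σ = 14/1.282 = 10.924 and σ² = 119.34.
μ is the stated best guess, -26.00.

μ = -26.00, σ² = 119.34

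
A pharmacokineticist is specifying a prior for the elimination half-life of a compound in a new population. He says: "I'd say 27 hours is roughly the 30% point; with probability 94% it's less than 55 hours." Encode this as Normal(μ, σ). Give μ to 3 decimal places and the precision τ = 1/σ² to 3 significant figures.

μ = 34.062, τ = 0.00551

The p-quantile of Normal(μ,σ) is μ + z_p·σ, with z_{0.3} = -0.5244 and z_{0.94} = 1.555.
Eliminate σ: μ = (z₂·x₁ − z₁·x₂)/(z₂ − z₁) = (1.555·27 − (-0.5244)·55)/2.079 = 34.062.
Then σ = (x₂ − x₁)/(z₂ − z₁) = (55 − 27)/2.079 = 13.467.
Precision τ = 1/σ² = 1/13.47² = 0.00551.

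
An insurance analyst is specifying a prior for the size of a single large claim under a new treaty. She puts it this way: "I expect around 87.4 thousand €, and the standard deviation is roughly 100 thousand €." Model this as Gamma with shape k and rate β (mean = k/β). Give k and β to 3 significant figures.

k ≈ 0.764, β ≈ 0.00874

For Gamma(k, rate β): mean = k/β, variance = k/β², so CV = 1/√k.
CV = SD/mean = 100/87.4 = 1.144, hence k = 1/CV² = 0.764.
Then β = k/mean = 0.764/87.4 = 0.00874.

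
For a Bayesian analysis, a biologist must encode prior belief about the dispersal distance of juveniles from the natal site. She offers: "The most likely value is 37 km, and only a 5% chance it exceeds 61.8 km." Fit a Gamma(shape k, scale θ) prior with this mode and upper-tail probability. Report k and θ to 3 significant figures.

k ≈ 11.6, θ ≈ 3.49

Gamma(k,θ) with k>1 has mode (k−1)θ, so θ = 37/(k−1).
Need P(X < 61.8) = 0.95 with θ tied to k this way. Start at k = 2, θ = 37: P(X<61.8) ≈ 0.497.
Too low — raise k to concentrate. Iterating converges to k ≈ 11.6.
Then θ = 37/(11.6−1) ≈ 3.49.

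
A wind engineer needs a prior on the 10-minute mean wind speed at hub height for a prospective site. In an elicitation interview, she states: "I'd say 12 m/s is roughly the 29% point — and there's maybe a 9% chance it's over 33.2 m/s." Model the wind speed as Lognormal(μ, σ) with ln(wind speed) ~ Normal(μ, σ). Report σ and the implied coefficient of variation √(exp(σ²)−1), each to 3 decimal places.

σ ≈ 0.537, CV ≈ 0.578

If T ~ Lognormal(μ,σ) then ln T ~ Normal(μ,σ), so the p-quantile of ln T is μ + z_p·σ.
ln(12) = 2.485 and ln(33.2) = 3.503; z_{0.29} = -0.5534, z_{0.91} = 1.341.
σ = (3.503 − 2.485)/(1.341 − (-0.5534)) = 0.537.
μ = 2.485 − (-0.5534)·0.537 = 2.782.
CV = √(exp(σ²)−1) = √(exp(0.2886)−1) = 0.578.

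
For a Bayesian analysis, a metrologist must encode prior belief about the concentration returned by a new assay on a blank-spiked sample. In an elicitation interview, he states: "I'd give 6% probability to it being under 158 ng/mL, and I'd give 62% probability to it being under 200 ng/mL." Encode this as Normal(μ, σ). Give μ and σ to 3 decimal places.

For Normal(μ,σ), the p-quantile is μ + z_p·σ. Here z_{0.06} = -1.555, z_{0.62} = 0.3055.
So 158 = μ − 1.555σ and 200 = μ + 0.3055σ.
Subtracting: σ = (200 − 158)/(0.3055 − (-1.555)) = 22.578.
Then μ = 158 − (-1.555)·22.578 = 193.103.

μ = 193.103, σ = 22.578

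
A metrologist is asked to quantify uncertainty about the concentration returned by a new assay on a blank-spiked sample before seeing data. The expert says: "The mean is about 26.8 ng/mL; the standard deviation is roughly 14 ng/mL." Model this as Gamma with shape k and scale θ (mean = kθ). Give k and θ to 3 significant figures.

For Gamma(k, scale θ): mean = kθ, variance = kθ², so CV = 1/√k.
CV = SD/mean = 14/26.8 = 0.5224, hence k = 1/CV² = 3.66.
Then θ = mean/k = 26.8/3.66 = 7.31.

k ≈ 3.66, θ ≈ 7.31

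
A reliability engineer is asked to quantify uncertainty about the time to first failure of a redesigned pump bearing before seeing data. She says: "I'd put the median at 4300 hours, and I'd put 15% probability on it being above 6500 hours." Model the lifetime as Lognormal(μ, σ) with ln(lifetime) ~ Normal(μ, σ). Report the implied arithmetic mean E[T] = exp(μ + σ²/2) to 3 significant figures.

E[T] ≈ 4660 hours

If T ~ Lognormal(μ,σ) then ln T ~ Normal(μ,σ), so the p-quantile of ln T is μ + z_p·σ.
ln(4300) = 8.366 and ln(6500) = 8.78; z_{0.5} = 0, z_{0.85} = 1.036.
σ = (8.78 − 8.366)/(1.036 − (0)) = 0.399.
μ = 8.366 − (0)·0.399 = 8.366.
E[T] = exp(μ + σ²/2) = exp(8.366 + 0.0795) = 4660 hours.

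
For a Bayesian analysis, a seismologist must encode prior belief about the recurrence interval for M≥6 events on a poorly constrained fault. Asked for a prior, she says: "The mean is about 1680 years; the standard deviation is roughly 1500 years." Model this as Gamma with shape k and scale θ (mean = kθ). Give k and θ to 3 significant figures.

k ≈ 1.25, θ ≈ 1340

For Gamma(k, scale θ): mean = kθ, variance = kθ², so CV = 1/√k.
CV = SD/mean = 1500/1680 = 0.8929, hence k = 1/CV² = 1.25.
Then θ = mean/k = 1680/1.25 = 1340.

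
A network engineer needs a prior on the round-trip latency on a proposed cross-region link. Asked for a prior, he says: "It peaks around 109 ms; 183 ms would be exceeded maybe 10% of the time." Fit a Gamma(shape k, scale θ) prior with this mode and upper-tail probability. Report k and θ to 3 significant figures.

Gamma(k,θ) with k>1 has mode (k−1)θ, so θ = 109/(k−1).
Need P(X < 183) = 0.9 with θ tied to k this way. Start at k = 2, θ = 109: P(X<183) ≈ 0.500.
Too low — raise k to concentrate. Iterating converges to k ≈ 8.04.
Then θ = 109/(8.04−1) ≈ 15.5.

k ≈ 8.04, θ ≈ 15.5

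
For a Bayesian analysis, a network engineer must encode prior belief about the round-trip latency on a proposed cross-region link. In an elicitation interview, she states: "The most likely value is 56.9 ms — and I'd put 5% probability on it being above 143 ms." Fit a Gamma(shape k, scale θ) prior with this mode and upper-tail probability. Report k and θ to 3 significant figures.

k ≈ 4.2, θ ≈ 17.8

Gamma(k,θ) with k>1 has mode (k−1)θ, so θ = 56.9/(k−1).
Need P(X < 143) = 0.95 with θ tied to k this way. Start at k = 2, θ = 56.9: P(X<143) ≈ 0.715.
Too low — raise k to concentrate. Iterating converges to k ≈ 4.2.
Then θ = 56.9/(4.2−1) ≈ 17.8.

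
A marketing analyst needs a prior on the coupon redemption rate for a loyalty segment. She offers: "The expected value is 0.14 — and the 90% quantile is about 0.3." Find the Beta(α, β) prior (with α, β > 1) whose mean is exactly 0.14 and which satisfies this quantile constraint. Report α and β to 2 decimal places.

α ≈ 1.17, β ≈ 7.18

With mean 0.14 fixed, write α = 0.14s, β = 0.86s where s = α+β.
Need P(θ < 0.3) = 0.9 under Beta(0.14s, 0.86s). Normal approximation: (q−m)/√(m(1−m)/s) ≈ z_{0.9} = 1.28, so s ≈ 0.14·0.86·(1.28)²/(0.3−0.14)² = 7.7.
At s = 7.7: P(θ<0.3) ≈ 0.894. Adjusting to match 0.9 gives s ≈ 8.35.
So α = 0.14·8.35 ≈ 1.17, β = 0.86·8.35 ≈ 7.18.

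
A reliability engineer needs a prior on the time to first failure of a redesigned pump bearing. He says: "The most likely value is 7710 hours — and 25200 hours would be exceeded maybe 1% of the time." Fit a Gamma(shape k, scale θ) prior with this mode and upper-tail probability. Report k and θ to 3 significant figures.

Gamma(k,θ) with k>1 has mode (k−1)θ, so θ = 7710/(k−1).
Need P(X < 25200) = 0.99 with θ tied to k this way. Start at k = 2, θ = 7710: P(X<25200) ≈ 0.838.
Too low — raise k to concentrate. Iterating converges to k ≈ 4.14.
Then θ = 7710/(4.14−1) ≈ 2450.

k ≈ 4.14, θ ≈ 2450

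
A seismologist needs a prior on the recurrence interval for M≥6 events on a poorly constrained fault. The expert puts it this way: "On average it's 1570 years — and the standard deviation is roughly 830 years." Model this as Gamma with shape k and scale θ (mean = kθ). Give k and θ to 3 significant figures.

k ≈ 3.58, θ ≈ 439

For Gamma(k, scale θ): mean = kθ, variance = kθ², so CV = 1/√k.
CV = SD/mean = 830/1570 = 0.5287, hence k = 1/CV² = 3.58.
Then θ = mean/k = 1570/3.58 = 439.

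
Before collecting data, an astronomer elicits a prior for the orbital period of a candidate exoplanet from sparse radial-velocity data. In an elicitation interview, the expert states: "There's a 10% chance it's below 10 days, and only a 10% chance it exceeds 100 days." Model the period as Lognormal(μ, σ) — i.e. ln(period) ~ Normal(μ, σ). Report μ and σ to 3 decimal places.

μ ≈ 3.454, σ ≈ 0.898

If T ~ Lognormal(μ,σ) then ln T ~ Normal(μ,σ), so the p-quantile of ln T is μ + z_p·σ.
ln(10) = 2.303 and ln(100) = 4.605; z_{0.1} = -1.282, z_{0.9} = 1.282.
σ = (4.605 − 2.303)/(1.282 − (-1.282)) = 0.898.
μ = 2.303 − (-1.282)·0.898 = 3.454.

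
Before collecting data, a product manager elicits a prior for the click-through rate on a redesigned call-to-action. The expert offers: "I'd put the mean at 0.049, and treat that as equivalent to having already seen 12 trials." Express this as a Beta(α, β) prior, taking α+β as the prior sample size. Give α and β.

α = 0.588, β = 11.412

Under the effective-sample-size interpretation, Beta(α, β) has prior mean α/(α+β) and prior sample size α+β.
So α+β = 12 and α/(α+β) = 0.049, giving α = 0.049·12 = 0.588 and β = 12 − 0.588 = 11.412.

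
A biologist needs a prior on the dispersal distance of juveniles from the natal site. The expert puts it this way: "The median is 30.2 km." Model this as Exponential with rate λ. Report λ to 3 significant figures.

Exponential median = ln 2 / λ, so λ = ln 2 / 30.2 = 0.023.

λ ≈ 0.023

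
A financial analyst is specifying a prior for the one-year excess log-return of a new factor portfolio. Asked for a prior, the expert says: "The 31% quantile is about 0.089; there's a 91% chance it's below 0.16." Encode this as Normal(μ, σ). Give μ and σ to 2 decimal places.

μ = 0.11, σ = 0.04

For Normal(μ,σ), the p-quantile is μ + z_p·σ. Here z_{0.31} = -0.4959, z_{0.91} = 1.341.
So 0.089 = μ − 0.4959σ and 0.16 = μ + 1.341σ.
Subtracting: σ = (0.16 − 0.089)/(1.341 − (-0.4959)) = 0.04.
Then μ = 0.089 − (-0.4959)·0.04 = 0.11.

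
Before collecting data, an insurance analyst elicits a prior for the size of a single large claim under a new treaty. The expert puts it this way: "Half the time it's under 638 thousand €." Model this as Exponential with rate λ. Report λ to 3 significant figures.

λ ≈ 0.00109

Exponential median = ln 2 / λ, so λ = ln 2 / 638.0 = 0.00109.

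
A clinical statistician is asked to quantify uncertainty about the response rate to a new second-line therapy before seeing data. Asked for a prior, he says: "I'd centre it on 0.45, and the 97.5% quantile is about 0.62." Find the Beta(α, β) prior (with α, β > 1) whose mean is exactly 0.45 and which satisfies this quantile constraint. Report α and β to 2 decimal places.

With mean 0.45 fixed, write α = 0.45s, β = 0.55s where s = α+β.
Need P(θ < 0.62) = 0.975 under Beta(0.45s, 0.55s). Normal approximation: (q−m)/√(m(1−m)/s) ≈ z_{0.975} = 1.96, so s ≈ 0.45·0.55·(1.96)²/(0.62−0.45)² = 32.9.
At s = 32.9: P(θ<0.62) ≈ 0.976. Adjusting to match 0.975 gives s ≈ 32.58.
So α = 0.45·32.58 ≈ 14.66, β = 0.55·32.58 ≈ 17.92.

α ≈ 14.66, β ≈ 17.92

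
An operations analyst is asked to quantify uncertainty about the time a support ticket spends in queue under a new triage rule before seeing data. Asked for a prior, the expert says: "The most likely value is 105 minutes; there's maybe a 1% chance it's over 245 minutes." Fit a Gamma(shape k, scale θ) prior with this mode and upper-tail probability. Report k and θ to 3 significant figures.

Gamma(k,θ) with k>1 has mode (k−1)θ, so θ = 105/(k−1).
Need P(X < 245) = 0.99 with θ tied to k this way. Start at k = 2, θ = 105: P(X<245) ≈ 0.677.
Too low — raise k to concentrate. Iterating converges to k ≈ 7.63.
Then θ = 105/(7.63−1) ≈ 15.8.

k ≈ 7.63, θ ≈ 15.8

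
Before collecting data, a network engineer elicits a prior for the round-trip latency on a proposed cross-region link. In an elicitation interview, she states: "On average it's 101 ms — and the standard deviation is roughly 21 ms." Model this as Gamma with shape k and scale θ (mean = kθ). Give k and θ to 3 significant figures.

For Gamma(k, scale θ): mean = kθ, variance = kθ², so CV = 1/√k.
CV = SD/mean = 21/101 = 0.2079, hence k = 1/CV² = 23.1.
Then θ = mean/k = 101/23.1 = 4.37.

k ≈ 23.1, θ ≈ 4.37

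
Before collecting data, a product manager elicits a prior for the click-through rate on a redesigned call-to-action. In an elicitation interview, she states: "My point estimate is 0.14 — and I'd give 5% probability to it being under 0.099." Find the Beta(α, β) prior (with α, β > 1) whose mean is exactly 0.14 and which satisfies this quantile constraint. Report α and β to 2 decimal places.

α ≈ 23.95, β ≈ 147.13

With mean 0.14 fixed, write α = 0.14s, β = 0.86s where s = α+β.
Need P(θ < 0.099) = 0.05 under Beta(0.14s, 0.86s). Normal approximation: (q−m)/√(m(1−m)/s) ≈ z_{0.05} = -1.64, so s ≈ 0.14·0.86·(-1.64)²/(0.099−0.14)² = 193.8.
At s = 193.8: P(θ<0.099) ≈ 0.039. Adjusting to match 0.05 gives s ≈ 171.08.
So α = 0.14·171.08 ≈ 23.95, β = 0.86·171.08 ≈ 147.13.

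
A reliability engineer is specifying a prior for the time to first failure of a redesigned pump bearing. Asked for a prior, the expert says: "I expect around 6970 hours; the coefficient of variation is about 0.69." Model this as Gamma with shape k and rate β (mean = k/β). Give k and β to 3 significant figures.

k ≈ 2.1, β ≈ 0.000301

For Gamma(k, rate β): mean = k/β, variance = k/β², so CV = 1/√k.
CV = 0.69, hence k = 1/CV² = 2.1.
Then β = k/mean = 2.1/6970 = 0.000301.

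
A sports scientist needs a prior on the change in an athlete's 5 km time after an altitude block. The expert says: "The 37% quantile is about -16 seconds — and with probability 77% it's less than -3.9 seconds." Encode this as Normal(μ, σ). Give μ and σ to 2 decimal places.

μ = -12.25, σ = 11.30

For Normal(μ,σ), the p-quantile is μ + z_p·σ. Here z_{0.37} = -0.3319, z_{0.77} = 0.7388.
So -16 = μ − 0.3319σ and -3.9 = μ + 0.7388σ.
Subtracting: σ = (-3.9 − -16)/(0.7388 − (-0.3319)) = 11.30.
Then μ = -16 − (-0.3319)·11.30 = -12.25.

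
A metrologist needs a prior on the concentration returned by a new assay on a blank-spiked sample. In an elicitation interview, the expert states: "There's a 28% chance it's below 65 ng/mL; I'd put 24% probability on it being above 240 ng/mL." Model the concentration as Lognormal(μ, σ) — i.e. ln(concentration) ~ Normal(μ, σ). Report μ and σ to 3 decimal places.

If T ~ Lognormal(μ,σ) then ln T ~ Normal(μ,σ), so the p-quantile of ln T is μ + z_p·σ.
ln(65) = 4.174 and ln(240) = 5.481; z_{0.28} = -0.5828, z_{0.76} = 0.7063.
σ = (5.481 − 4.174)/(0.7063 − (-0.5828)) = 1.013.
μ = 4.174 − (-0.5828)·1.013 = 4.765.

μ ≈ 4.765, σ ≈ 1.013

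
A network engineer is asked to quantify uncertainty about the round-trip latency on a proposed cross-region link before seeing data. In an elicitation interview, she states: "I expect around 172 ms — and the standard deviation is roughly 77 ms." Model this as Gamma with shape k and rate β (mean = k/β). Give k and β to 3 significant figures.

k ≈ 4.99, β ≈ 0.029

For Gamma(k, rate β): mean = k/β, variance = k/β², so CV = 1/√k.
CV = SD/mean = 77/172 = 0.4477, hence k = 1/CV² = 4.99.
Then β = k/mean = 4.99/172 = 0.029.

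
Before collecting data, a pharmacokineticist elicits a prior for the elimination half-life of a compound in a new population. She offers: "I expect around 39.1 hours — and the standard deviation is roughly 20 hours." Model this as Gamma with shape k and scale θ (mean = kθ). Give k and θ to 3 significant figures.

For Gamma(k, scale θ): mean = kθ, variance = kθ², so CV = 1/√k.
CV = SD/mean = 20/39.1 = 0.5115, hence k = 1/CV² = 3.82.
Then θ = mean/k = 39.1/3.82 = 10.2.

k ≈ 3.82, θ ≈ 10.2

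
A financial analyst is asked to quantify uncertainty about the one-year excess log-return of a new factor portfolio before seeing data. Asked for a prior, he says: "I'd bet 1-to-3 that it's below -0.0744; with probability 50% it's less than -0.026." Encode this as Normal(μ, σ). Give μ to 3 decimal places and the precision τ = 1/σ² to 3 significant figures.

μ = -0.026, τ = 194

The p-quantile of Normal(μ,σ) is μ + z_p·σ, with z_{0.25} = -0.6745 and z_{0.5} = 0.
Eliminate σ: μ = (z₂·x₁ − z₁·x₂)/(z₂ − z₁) = (0·-0.0744 − (-0.6745)·-0.026)/0.6745 = -0.026.
Then σ = (x₂ − x₁)/(z₂ − z₁) = (-0.026 − -0.0744)/0.6745 = 0.072.
Precision τ = 1/σ² = 1/0.07176² = 194.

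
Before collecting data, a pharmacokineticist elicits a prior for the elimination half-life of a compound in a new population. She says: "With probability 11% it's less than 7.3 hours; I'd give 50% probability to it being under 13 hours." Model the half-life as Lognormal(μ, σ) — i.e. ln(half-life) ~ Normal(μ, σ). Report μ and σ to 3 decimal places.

μ ≈ 2.565, σ ≈ 0.470

If T ~ Lognormal(μ,σ) then ln T ~ Normal(μ,σ), so the p-quantile of ln T is μ + z_p·σ.
ln(7.3) = 1.988 and ln(13) = 2.565; z_{0.11} = -1.227, z_{0.5} = 0.
σ = (2.565 − 1.988)/(0 − (-1.227)) = 0.470.
μ = 1.988 − (-1.227)·0.470 = 2.565.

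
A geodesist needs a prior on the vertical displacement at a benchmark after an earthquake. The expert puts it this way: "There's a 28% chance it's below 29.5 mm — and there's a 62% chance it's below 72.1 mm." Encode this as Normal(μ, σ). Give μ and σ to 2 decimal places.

μ = 57.45, σ = 47.96

For Normal(μ,σ), the p-quantile is μ + z_p·σ. Here z_{0.28} = -0.5828, z_{0.62} = 0.3055.
So 29.5 = μ − 0.5828σ and 72.1 = μ + 0.3055σ.
Subtracting: σ = (72.1 − 29.5)/(0.3055 − (-0.5828)) = 47.96.
Then μ = 29.5 − (-0.5828)·47.96 = 57.45.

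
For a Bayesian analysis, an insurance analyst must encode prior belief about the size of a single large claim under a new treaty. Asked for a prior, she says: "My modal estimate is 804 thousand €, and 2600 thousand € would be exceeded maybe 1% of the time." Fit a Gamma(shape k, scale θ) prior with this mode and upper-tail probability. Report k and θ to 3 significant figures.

k ≈ 4.21, θ ≈ 251

Gamma(k,θ) with k>1 has mode (k−1)θ, so θ = 804/(k−1).
Need P(X < 2600) = 0.99 with θ tied to k this way. Start at k = 2, θ = 804: P(X<2600) ≈ 0.833.
Too low — raise k to concentrate. Iterating converges to k ≈ 4.21.
Then θ = 804/(4.21−1) ≈ 251.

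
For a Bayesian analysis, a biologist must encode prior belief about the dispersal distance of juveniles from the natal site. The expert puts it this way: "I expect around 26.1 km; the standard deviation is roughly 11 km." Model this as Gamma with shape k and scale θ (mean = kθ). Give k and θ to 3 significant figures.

k ≈ 5.63, θ ≈ 4.64

For Gamma(k, scale θ): mean = kθ, variance = kθ², so CV = 1/√k.
CV = SD/mean = 11/26.1 = 0.4215, hence k = 1/CV² = 5.63.
Then θ = mean/k = 26.1/5.63 = 4.64.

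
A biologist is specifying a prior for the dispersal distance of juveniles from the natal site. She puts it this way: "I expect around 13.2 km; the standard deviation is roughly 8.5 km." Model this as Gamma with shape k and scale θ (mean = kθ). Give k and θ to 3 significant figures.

k ≈ 2.41, θ ≈ 5.47

For Gamma(k, scale θ): mean = kθ, variance = kθ², so CV = 1/√k.
CV = SD/mean = 8.5/13.2 = 0.6439, hence k = 1/CV² = 2.41.
Then θ = mean/k = 13.2/2.41 = 5.47.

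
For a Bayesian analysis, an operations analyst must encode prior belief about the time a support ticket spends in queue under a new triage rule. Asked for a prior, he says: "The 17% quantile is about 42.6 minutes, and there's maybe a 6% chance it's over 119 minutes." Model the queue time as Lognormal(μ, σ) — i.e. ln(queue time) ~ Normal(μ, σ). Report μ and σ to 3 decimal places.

If T ~ Lognormal(μ,σ) then ln T ~ Normal(μ,σ), so the p-quantile of ln T is μ + z_p·σ.
ln(42.6) = 3.752 and ln(119) = 4.779; z_{0.17} = -0.9542, z_{0.94} = 1.555.
σ = (4.779 − 3.752)/(1.555 − (-0.9542)) = 0.409.
μ = 3.752 − (-0.9542)·0.409 = 4.143.

μ ≈ 4.143, σ ≈ 0.409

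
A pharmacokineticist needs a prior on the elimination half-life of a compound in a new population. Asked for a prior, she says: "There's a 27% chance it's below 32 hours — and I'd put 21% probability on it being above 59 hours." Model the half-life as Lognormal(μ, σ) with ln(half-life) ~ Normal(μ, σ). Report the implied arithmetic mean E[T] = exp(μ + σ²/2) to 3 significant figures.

E[T] ≈ 45.7 hours

If T ~ Lognormal(μ,σ) then ln T ~ Normal(μ,σ), so the p-quantile of ln T is μ + z_p·σ.
ln(32) = 3.466 and ln(59) = 4.078; z_{0.27} = -0.6128, z_{0.79} = 0.8064.
σ = (4.078 − 3.466)/(0.8064 − (-0.6128)) = 0.431.
μ = 3.466 − (-0.6128)·0.431 = 3.730.
E[T] = exp(μ + σ²/2) = exp(3.730 + 0.0929) = 45.7 hours.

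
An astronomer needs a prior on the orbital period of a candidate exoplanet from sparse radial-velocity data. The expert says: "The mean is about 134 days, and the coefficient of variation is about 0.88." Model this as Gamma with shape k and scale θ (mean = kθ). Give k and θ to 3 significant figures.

For Gamma(k, scale θ): mean = kθ, variance = kθ², so CV = 1/√k.
CV = 0.88, hence k = 1/CV² = 1.29.
Then θ = mean/k = 134/1.29 = 104.

k ≈ 1.29, θ ≈ 104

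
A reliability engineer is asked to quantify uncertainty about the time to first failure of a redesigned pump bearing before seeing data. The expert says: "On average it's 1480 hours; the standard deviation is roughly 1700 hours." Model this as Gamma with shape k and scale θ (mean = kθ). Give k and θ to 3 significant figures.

k ≈ 0.758, θ ≈ 1950

For Gamma(k, scale θ): mean = kθ, variance = kθ², so CV = 1/√k.
CV = SD/mean = 1700/1480 = 1.149, hence k = 1/CV² = 0.758.
Then θ = mean/k = 1480/0.758 = 1950.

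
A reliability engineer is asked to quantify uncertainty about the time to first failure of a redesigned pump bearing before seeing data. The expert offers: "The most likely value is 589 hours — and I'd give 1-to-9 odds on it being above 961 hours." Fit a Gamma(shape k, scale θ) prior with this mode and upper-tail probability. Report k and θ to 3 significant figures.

Gamma(k,θ) with k>1 has mode (k−1)θ, so θ = 589/(k−1).
Need P(X < 961) = 0.9 with θ tied to k this way. Start at k = 2, θ = 589: P(X<961) ≈ 0.485.
Too low — raise k to concentrate. Iterating converges to k ≈ 8.86.
Then θ = 589/(8.86−1) ≈ 74.9.

k ≈ 8.86, θ ≈ 74.9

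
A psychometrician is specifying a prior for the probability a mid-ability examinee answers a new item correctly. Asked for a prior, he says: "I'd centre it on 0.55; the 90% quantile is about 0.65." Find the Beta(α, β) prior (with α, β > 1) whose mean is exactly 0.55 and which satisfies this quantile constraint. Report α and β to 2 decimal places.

α ≈ 21.92, β ≈ 17.94

With mean 0.55 fixed, write α = 0.55s, β = 0.45s where s = α+β.
Need P(θ < 0.65) = 0.9 under Beta(0.55s, 0.45s). Normal approximation: (q−m)/√(m(1−m)/s) ≈ z_{0.9} = 1.28, so s ≈ 0.55·0.45·(1.28)²/(0.65−0.55)² = 40.6.
At s = 40.6: P(θ<0.65) ≈ 0.902. Adjusting to match 0.9 gives s ≈ 39.86.
So α = 0.55·39.86 ≈ 21.92, β = 0.45·39.86 ≈ 17.94.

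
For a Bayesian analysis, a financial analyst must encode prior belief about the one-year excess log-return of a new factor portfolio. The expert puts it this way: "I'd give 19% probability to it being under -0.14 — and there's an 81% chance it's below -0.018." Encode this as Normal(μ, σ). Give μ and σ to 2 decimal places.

μ = -0.08, σ = 0.07

For Normal(μ,σ), the p-quantile is μ + z_p·σ. Here z_{0.19} = -0.8779, z_{0.81} = 0.8779.
So -0.14 = μ − 0.8779σ and -0.018 = μ + 0.8779σ.
Subtracting: σ = (-0.018 − -0.14)/(0.8779 − (-0.8779)) = 0.07.
Then μ = -0.14 − (-0.8779)·0.07 = -0.08.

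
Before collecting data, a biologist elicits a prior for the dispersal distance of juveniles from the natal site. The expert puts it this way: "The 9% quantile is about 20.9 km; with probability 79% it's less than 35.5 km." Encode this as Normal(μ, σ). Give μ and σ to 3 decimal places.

μ = 30.017, σ = 6.800

The p-quantile of Normal(μ,σ) is μ + z_p·σ, with z_{0.09} = -1.341 and z_{0.79} = 0.8064.
Eliminate σ: μ = (z₂·x₁ − z₁·x₂)/(z₂ − z₁) = (0.8064·20.9 − (-1.341)·35.5)/2.147 = 30.017.
Then σ = (x₂ − x₁)/(z₂ − z₁) = (35.5 − 20.9)/2.147 = 6.800.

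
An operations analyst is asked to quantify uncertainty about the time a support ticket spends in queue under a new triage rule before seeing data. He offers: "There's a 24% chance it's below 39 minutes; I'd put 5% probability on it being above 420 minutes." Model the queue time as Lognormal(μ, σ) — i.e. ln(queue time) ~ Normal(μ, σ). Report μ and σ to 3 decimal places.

If T ~ Lognormal(μ,σ) then ln T ~ Normal(μ,σ), so the p-quantile of ln T is μ + z_p·σ.
ln(39) = 3.664 and ln(420) = 6.04; z_{0.24} = -0.7063, z_{0.95} = 1.645.
σ = (6.04 − 3.664)/(1.645 − (-0.7063)) = 1.011.
μ = 3.664 − (-0.7063)·1.011 = 4.378.

μ ≈ 4.378, σ ≈ 1.011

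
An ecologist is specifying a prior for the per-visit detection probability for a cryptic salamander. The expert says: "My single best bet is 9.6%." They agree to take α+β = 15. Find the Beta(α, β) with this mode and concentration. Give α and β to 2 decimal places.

For α,β > 1 the Beta mode is (α−1)/(α+β−2). With α+β = 15, the mode is (α−1)/13.
Set (α−1)/13 = 0.096 → α = 1 + 0.096·13 = 2.25.
β = 15 − α = 12.75.

α = 2.25, β = 12.75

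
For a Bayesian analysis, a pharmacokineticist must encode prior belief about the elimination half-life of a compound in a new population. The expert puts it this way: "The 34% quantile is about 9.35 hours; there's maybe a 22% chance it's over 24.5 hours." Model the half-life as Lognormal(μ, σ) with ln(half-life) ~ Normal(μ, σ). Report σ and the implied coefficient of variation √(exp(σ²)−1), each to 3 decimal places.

If T ~ Lognormal(μ,σ) then ln T ~ Normal(μ,σ), so the p-quantile of ln T is μ + z_p·σ.
ln(9.35) = 2.235 and ln(24.5) = 3.199; z_{0.34} = -0.4125, z_{0.78} = 0.7722.
σ = (3.199 − 2.235)/(0.7722 − (-0.4125)) = 0.813.
μ = 2.235 − (-0.4125)·0.813 = 2.571.
CV = √(exp(σ²)−1) = √(exp(0.6612)−1) = 0.968.

σ ≈ 0.813, CV ≈ 0.968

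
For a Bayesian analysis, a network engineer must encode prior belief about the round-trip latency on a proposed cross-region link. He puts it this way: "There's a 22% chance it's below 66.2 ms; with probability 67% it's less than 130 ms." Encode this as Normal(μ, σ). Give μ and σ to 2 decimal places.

μ = 106.84, σ = 52.64

The p-quantile of Normal(μ,σ) is μ + z_p·σ, with z_{0.22} = -0.7722 and z_{0.67} = 0.4399.
Eliminate σ: μ = (z₂·x₁ − z₁·x₂)/(z₂ − z₁) = (0.4399·66.2 − (-0.7722)·130)/1.212 = 106.84.
Then σ = (x₂ − x₁)/(z₂ − z₁) = (130 − 66.2)/1.212 = 52.64.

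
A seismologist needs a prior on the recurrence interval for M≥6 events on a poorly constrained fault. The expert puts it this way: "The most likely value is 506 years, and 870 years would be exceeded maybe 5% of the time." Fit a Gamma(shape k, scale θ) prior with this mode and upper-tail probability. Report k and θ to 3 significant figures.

k ≈ 10.5, θ ≈ 53.2

Gamma(k,θ) with k>1 has mode (k−1)θ, so θ = 506/(k−1).
Need P(X < 870) = 0.95 with θ tied to k this way. Start at k = 2, θ = 506: P(X<870) ≈ 0.513.
Too low — raise k to concentrate. Iterating converges to k ≈ 10.5.
Then θ = 506/(10.5−1) ≈ 53.2.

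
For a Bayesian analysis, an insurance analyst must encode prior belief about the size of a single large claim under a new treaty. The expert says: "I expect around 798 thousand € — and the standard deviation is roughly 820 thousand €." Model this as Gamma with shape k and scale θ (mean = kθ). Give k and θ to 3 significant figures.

k ≈ 0.947, θ ≈ 843

For Gamma(k, scale θ): mean = kθ, variance = kθ², so CV = 1/√k.
CV = SD/mean = 820/798 = 1.028, hence k = 1/CV² = 0.947.
Then θ = mean/k = 798/0.947 = 843.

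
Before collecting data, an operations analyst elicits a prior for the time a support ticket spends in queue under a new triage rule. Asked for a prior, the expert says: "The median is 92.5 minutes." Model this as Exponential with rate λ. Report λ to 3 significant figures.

λ ≈ 0.00749

Exponential median = ln 2 / λ, so λ = ln 2 / 92.5 = 0.00749.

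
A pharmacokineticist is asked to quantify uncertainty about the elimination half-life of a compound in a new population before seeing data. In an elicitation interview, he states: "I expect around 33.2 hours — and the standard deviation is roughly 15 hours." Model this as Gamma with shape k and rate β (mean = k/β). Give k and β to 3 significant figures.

k ≈ 4.9, β ≈ 0.148

For Gamma(k, rate β): mean = k/β, variance = k/β², so CV = 1/√k.
CV = SD/mean = 15/33.2 = 0.4518, hence k = 1/CV² = 4.9.
Then β = k/mean = 4.9/33.2 = 0.148.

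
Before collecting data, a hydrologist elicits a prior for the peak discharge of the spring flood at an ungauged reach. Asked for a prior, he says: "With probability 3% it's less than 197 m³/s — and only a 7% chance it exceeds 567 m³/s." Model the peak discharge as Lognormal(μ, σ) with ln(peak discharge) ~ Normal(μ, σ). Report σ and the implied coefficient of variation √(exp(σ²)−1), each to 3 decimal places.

If T ~ Lognormal(μ,σ) then ln T ~ Normal(μ,σ), so the p-quantile of ln T is μ + z_p·σ.
ln(197) = 5.283 and ln(567) = 6.34; z_{0.03} = -1.881, z_{0.93} = 1.476.
σ = (6.34 − 5.283)/(1.476 − (-1.881)) = 0.315.
μ = 5.283 − (-1.881)·0.315 = 5.876.
CV = √(exp(σ²)−1) = √(exp(0.0992)−1) = 0.323.

σ ≈ 0.315, CV ≈ 0.323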